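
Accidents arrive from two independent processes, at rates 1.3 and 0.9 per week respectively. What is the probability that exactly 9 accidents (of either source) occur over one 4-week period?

0.1315

Independent Poisson processes superpose: combined rate λ = 1.3 + 0.9 = 2.2 per week.
Over the interval, μ = 2.2 × 4 = 8.8 (a 4-week period = 4 weeks).
P(N = 9) = e^(−8.8) · 8.8^9/9! ≈ 0.1315.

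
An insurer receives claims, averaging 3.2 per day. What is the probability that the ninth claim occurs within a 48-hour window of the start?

Over the interval, μ = 3.2 × 2 = 6.4 (a 48-hour window = 2 days).
The ninth arrival falls in the interval iff at least 9 events occur there: P(S_9 ≤ t) = P(N ≥ 9) = 1 − P(N ≤ 8) ≈ 0.1967.

0.1967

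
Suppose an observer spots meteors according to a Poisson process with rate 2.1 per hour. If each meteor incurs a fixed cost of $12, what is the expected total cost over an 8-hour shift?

$201.6

E[N] = 2.1 × 8 = 16.8 (an 8-hour shift = 8 hours); E[cost] = 16.8 × $12 = $201.6.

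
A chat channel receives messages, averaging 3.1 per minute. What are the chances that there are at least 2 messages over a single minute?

With mean μ = 3.1 per minute,
P(N ≥ 2) = 1 − P(N ≤ 1) = 1 − Σ_{j=0}^{1} e^(−μ) μ^j/j! ≈ 0.8153.

0.8153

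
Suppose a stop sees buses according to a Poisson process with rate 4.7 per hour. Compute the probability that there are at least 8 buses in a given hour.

0.1040

With mean μ = 4.7 per hour,
P(N ≥ 8) = 1 − P(N ≤ 7) = 1 − Σ_{j=0}^{7} e^(−μ) μ^j/j! ≈ 0.1040.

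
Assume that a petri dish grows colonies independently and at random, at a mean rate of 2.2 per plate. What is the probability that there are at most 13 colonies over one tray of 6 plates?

Over the interval, μ = 2.2 × 6 = 13.2 (a tray of 6 plates = 6 plates).
P(N ≤ 13) = Σ_{j=0}^{13} e^(−μ) μ^j/j! ≈ 0.5511.

0.5511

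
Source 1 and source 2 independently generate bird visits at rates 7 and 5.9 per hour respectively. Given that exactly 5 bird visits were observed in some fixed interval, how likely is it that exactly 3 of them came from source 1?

Given the total, each event is independently from source 1 with probability p = λ_1/(λ_1+λ_2) = 7/12.9 ≈ 0.5426.
So K ~ Binomial(5, 7/12.9): P(K = 3) = C(5,3) · (7/12.9)^3 · (5.9/12.9)^2 ≈ 0.3342.

0.3342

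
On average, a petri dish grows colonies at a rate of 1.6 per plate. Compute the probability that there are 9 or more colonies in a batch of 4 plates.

0.1967

Over the interval, μ = 1.6 × 4 = 6.4 (a batch of 4 plates = 4 plates).
P(N ≥ 9) = 1 − P(N ≤ 8) = 1 − Σ_{j=0}^{8} e^(−μ) μ^j/j! ≈ 0.1967.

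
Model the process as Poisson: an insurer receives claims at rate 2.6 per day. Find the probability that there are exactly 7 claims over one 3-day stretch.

Over the interval, μ = 2.6 × 3 = 7.8 (a 3-day stretch = 3 days).
P(N = 7) = e^(−μ) μ^7/7! = e^(−7.8) · 7.8^7/5040 ≈ 0.1428.

0.1428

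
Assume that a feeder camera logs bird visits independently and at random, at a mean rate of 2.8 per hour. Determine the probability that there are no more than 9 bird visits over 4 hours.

0.3192

Over the interval, μ = 2.8 × 4 = 11.2 (4 hours).
P(N ≤ 9) = Σ_{j=0}^{9} e^(−μ) μ^j/j! ≈ 0.3192.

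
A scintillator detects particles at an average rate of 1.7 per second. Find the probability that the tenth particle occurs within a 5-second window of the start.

0.3470

Over the interval, μ = 1.7 × 5 = 8.5 (a 5-second window = 5 seconds).
The tenth arrival falls in the interval iff at least 10 events occur there: P(S_10 ≤ t) = P(N ≥ 10) = 1 − P(N ≤ 9) ≈ 0.3470.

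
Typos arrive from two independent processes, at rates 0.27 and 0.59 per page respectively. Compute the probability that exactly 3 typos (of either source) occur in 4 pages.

Independent Poisson processes superpose: combined rate λ = 0.27 + 0.59 = 0.86 per page.
Over the interval, μ = 0.86 × 4 = 3.44 (4 pages).
P(N = 3) = e^(−3.44) · 3.44^3/3! ≈ 0.2175.

0.2175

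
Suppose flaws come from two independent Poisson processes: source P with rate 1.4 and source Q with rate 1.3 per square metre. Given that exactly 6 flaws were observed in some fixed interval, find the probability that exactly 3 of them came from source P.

Given the total, each event is independently from source P with probability p = λ_P/(λ_P+λ_Q) = 1.4/2.7 ≈ 0.5185.
So K ~ Binomial(6, 1.4/2.7): P(K = 3) = C(6,3) · (1.4/2.7)^3 · (1.3/2.7)^3 ≈ 0.3112.

0.3112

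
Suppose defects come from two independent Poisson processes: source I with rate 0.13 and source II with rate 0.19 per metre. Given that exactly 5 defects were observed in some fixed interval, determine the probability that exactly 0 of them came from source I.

0.0738

Given the total, each event is independently from source I with probability p = λ_I/(λ_I+λ_II) = 0.13/0.32 ≈ 0.4062.
So K ~ Binomial(5, 0.13/0.32): P(K = 0) = C(5,0) · (0.13/0.32)^0 · (0.19/0.32)^5 ≈ 0.0738.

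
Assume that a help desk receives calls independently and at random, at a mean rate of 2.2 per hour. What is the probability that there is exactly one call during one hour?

0.2438

With mean μ = 2.2 per hour,
P(N = 1) = e^(−μ) μ^1/1! = e^(−2.2) · 2.2^1/1 ≈ 0.2438.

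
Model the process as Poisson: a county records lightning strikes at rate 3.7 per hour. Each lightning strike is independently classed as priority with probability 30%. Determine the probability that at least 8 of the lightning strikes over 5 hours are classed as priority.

0.1967

Thinning: the lightning strikes that are classed as priority themselves form a Poisson process with rate 0.3 × 3.7 = 1.11 per hour.
Over the interval, μ = 1.11 × 5 = 5.55 (5 hours).
P(N ≥ 8) = 1 − P(N ≤ 7) ≈ 0.1967.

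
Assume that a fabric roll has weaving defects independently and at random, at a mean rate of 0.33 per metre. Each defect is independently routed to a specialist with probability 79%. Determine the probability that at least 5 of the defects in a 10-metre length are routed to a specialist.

0.1236

Thinning: the defects that are routed to a specialist themselves form a Poisson process with rate 0.79 × 0.33 = 0.2607 per metre.
Over the interval, μ = 0.2607 × 10 = 2.607 (a 10-metre length = 10 metres).
P(N ≥ 5) = 1 − P(N ≤ 4) ≈ 0.1236.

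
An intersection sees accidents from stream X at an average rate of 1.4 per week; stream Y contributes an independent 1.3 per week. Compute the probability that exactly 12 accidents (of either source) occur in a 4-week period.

Independent Poisson processes superpose: combined rate λ = 1.4 + 1.3 = 2.7 per week.
Over the interval, μ = 2.7 × 4 = 10.8 (a 4-week period = 4 weeks).
P(N = 12) = e^(−10.8) · 10.8^12/12! ≈ 0.1072.

0.1072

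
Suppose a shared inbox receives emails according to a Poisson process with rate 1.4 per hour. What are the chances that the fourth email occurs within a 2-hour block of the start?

0.3081

Over the interval, μ = 1.4 × 2 = 2.8 (a 2-hour block = 2 hours).
The fourth arrival falls in the interval iff at least 4 events occur there: P(S_4 ≤ t) = P(N ≥ 4) = 1 − P(N ≤ 3) ≈ 0.3081.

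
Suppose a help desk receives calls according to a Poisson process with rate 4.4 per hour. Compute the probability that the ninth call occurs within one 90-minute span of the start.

Over the interval, μ = 4.4 × 1.5 = 6.6 (a 90-minute span = 1.5 hours).
The ninth arrival falls in the interval iff at least 9 events occur there: P(S_9 ≤ t) = P(N ≥ 9) = 1 − P(N ≤ 8) ≈ 0.2204.

0.2204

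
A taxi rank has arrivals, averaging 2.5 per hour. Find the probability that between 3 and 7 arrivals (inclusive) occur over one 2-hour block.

0.7420

Over the interval, μ = 2.5 × 2 = 5 (a 2-hour block = 2 hours).
P(3 ≤ N ≤ 7) = Σ_{j=3}^{7} e^(−5) · 5^j/j! ≈ 0.7420.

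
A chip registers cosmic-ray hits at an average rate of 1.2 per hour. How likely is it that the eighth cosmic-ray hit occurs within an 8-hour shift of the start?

Over the interval, μ = 1.2 × 8 = 9.6 (an 8-hour shift = 8 hours).
The eighth arrival falls in the interval iff at least 8 events occur there: P(S_8 ≤ t) = P(N ≥ 8) = 1 − P(N ≤ 7) ≈ 0.7416.

0.7416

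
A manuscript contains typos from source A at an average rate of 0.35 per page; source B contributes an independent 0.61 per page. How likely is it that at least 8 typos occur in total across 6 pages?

0.2237

Independent Poisson processes superpose: combined rate λ = 0.35 + 0.61 = 0.96 per page.
Over the interval, μ = 0.96 × 6 = 5.76 (6 pages).
P(N ≥ 8) = 1 − P(N ≤ 7) ≈ 0.2237.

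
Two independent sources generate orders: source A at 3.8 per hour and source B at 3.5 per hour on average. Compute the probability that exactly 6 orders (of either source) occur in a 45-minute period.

0.1568

Independent Poisson processes superpose: combined rate λ = 3.8 + 3.5 = 7.3 per hour.
Over the interval, μ = 7.3 × 0.75 = 5.475 (a 45-minute period = 0.75 hours).
P(N = 6) = e^(−5.475) · 5.475^6/6! ≈ 0.1568.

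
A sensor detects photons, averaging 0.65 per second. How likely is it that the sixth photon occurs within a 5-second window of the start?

Over the interval, μ = 0.65 × 5 = 3.25 (a 5-second window = 5 seconds).
The sixth arrival falls in the interval iff at least 6 events occur there: P(S_6 ≤ t) = P(N ≥ 6) = 1 − P(N ≤ 5) ≈ 0.1112.

0.1112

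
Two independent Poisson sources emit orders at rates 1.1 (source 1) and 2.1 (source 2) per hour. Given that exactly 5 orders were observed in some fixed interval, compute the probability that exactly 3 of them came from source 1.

Given the total, each event is independently from source 1 with probability p = λ_1/(λ_1+λ_2) = 1.1/3.2 ≈ 0.3438.
So K ~ Binomial(5, 1.1/3.2): P(K = 3) = C(5,3) · (1.1/3.2)^3 · (2.1/3.2)^2 ≈ 0.1749.

0.1749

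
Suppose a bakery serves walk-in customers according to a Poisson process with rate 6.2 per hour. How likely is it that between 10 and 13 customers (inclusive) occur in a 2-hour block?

Over the interval, μ = 6.2 × 2 = 12.4 (a 2-hour block = 2 hours).
P(10 ≤ N ≤ 13) = Σ_{j=10}^{13} e^(−12.4) · 12.4^j/j! ≈ 0.4295.

0.4295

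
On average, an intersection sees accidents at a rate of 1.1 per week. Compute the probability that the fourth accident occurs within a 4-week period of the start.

Over the interval, μ = 1.1 × 4 = 4.4 (a 4-week period = 4 weeks).
The fourth arrival falls in the interval iff at least 4 events occur there: P(S_4 ≤ t) = P(N ≥ 4) = 1 − P(N ≤ 3) ≈ 0.6406.

0.6406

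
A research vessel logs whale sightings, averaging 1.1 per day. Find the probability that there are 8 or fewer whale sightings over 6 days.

Over the interval, μ = 1.1 × 6 = 6.6 (6 days).
P(N ≤ 8) = Σ_{j=0}^{8} e^(−μ) μ^j/j! ≈ 0.7796.

0.7796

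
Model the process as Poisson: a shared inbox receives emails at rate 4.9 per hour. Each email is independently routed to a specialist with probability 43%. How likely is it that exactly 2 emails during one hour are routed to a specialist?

Thinning: the emails that are routed to a specialist themselves form a Poisson process with rate 0.43 × 4.9 = 2.107 per hour.
So μ = 2.107.
P(N = 2) = e^(−2.107) · 2.107^2/2! ≈ 0.2699.

0.2699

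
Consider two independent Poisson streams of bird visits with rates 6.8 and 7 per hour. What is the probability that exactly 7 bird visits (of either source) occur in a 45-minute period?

Independent Poisson processes superpose: combined rate λ = 6.8 + 7 = 13.8 per hour.
Over the interval, μ = 13.8 × 0.75 = 10.35 (a 45-minute period = 0.75 hours).
P(N = 7) = e^(−10.35) · 10.35^7/7! ≈ 0.0808.

0.0808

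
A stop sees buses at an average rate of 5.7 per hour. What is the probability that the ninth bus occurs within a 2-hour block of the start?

Over the interval, μ = 5.7 × 2 = 11.4 (a 2-hour block = 2 hours).
The ninth arrival falls in the interval iff at least 9 events occur there: P(S_9 ≤ t) = P(N ≥ 9) = 1 − P(N ≤ 8) ≈ 0.8016.

0.8016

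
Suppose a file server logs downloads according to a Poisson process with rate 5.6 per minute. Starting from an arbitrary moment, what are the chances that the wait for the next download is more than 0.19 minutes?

The wait for the next event is exponential with rate λ = 5.6 per minute.
P(T > 0.19) = e^(−λt) = e^(−5.6 × 0.19) = e^(−1.064) ≈ 0.3451.

0.3451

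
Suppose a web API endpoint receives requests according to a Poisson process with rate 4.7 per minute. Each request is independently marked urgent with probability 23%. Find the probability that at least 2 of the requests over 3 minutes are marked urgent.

Thinning: the requests that are marked urgent themselves form a Poisson process with rate 0.23 × 4.7 = 1.081 per minute.
Over the interval, μ = 1.081 × 3 = 3.243 (3 minutes).
P(N ≥ 2) = 1 − P(N ≤ 1) ≈ 0.8343.

0.8343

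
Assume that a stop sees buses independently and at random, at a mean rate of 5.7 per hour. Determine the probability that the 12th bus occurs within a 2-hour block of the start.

Over the interval, μ = 5.7 × 2 = 11.4 (a 2-hour block = 2 hours).
The 12th arrival falls in the interval iff at least 12 events occur there: P(S_12 ≤ t) = P(N ≥ 12) = 1 − P(N ≤ 11) ≈ 0.4684.

0.4684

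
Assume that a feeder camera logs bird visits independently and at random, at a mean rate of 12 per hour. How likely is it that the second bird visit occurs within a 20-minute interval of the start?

Over the interval, μ = 12 × 1/3 = 4 (a 20-minute interval = 1/3 hours).
The second arrival falls in the interval iff at least 2 events occur there: P(S_2 ≤ t) = P(N ≥ 2) = 1 − P(N ≤ 1) ≈ 0.9084.

0.9084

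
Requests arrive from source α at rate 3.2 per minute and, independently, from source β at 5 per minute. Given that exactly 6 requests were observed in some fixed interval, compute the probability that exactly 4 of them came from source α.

Given the total, each event is independently from source α with probability p = λ_α/(λ_α+λ_β) = 3.2/8.2 ≈ 0.3902.
So K ~ Binomial(6, 3.2/8.2): P(K = 4) = C(6,4) · (3.2/8.2)^4 · (5/8.2)^2 ≈ 0.1293.

0.1293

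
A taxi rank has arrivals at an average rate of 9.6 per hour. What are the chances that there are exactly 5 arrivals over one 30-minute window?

0.1747

Over the interval, μ = 9.6 × 0.5 = 4.8 (a 30-minute window = 0.5 hours).
P(N = 5) = e^(−μ) μ^5/5! = e^(−4.8) · 4.8^5/120 ≈ 0.1747.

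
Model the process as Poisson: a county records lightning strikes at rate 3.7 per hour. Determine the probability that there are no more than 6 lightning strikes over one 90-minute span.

Over the interval, μ = 3.7 × 1.5 = 5.55 (a 90-minute span = 1.5 hours).
P(N ≤ 6) = Σ_{j=0}^{6} e^(−μ) μ^j/j! ≈ 0.6782.

0.6782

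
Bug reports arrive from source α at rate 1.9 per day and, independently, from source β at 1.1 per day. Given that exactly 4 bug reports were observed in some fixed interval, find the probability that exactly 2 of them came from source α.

Given the total, each event is independently from source α with probability p = λ_α/(λ_α+λ_β) = 1.9/3 ≈ 0.6333.
So K ~ Binomial(4, 1.9/3): P(K = 2) = C(4,2) · (1.9/3)^2 · (1.1/3)^2 ≈ 0.3236.

0.3236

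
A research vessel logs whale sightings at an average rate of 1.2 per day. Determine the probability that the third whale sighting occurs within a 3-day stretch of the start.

0.6973

Over the interval, μ = 1.2 × 3 = 3.6 (a 3-day stretch = 3 days).
The third arrival falls in the interval iff at least 3 events occur there: P(S_3 ≤ t) = P(N ≥ 3) = 1 − P(N ≤ 2) ≈ 0.6973.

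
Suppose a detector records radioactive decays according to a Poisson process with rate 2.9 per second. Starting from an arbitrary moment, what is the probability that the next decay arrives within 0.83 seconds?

Inter-arrival times are exponential with rate λ = 2.9 per second.
P(T ≤ 0.83) = 1 − e^(−λt) = 1 − e^(−2.9 × 0.83) = 1 − e^(−2.407) ≈ 0.9099.

0.9099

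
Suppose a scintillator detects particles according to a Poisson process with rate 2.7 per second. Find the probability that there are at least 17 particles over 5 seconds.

Over the interval, μ = 2.7 × 5 = 13.5 (5 seconds).
P(N ≥ 17) = 1 − P(N ≤ 16) = 1 − Σ_{j=0}^{16} e^(−μ) μ^j/j! ≈ 0.2025.

0.2025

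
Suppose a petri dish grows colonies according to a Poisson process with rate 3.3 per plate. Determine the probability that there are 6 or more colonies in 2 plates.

0.6453

Over the interval, μ = 3.3 × 2 = 6.6 (2 plates).
P(N ≥ 6) = 1 − P(N ≤ 5) = 1 − Σ_{j=0}^{5} e^(−μ) μ^j/j! ≈ 0.6453.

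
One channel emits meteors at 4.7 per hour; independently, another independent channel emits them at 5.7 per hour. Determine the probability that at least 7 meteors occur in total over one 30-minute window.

0.2676

Independent Poisson processes superpose: combined rate λ = 4.7 + 5.7 = 10.4 per hour.
Over the interval, μ = 10.4 × 0.5 = 5.2 (a 30-minute window = 0.5 hours).
P(N ≥ 7) = 1 − P(N ≤ 6) ≈ 0.2676.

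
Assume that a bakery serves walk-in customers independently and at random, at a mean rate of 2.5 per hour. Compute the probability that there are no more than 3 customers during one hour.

With mean μ = 2.5 per hour,
P(N ≤ 3) = Σ_{j=0}^{3} e^(−μ) μ^j/j! ≈ 0.7576.

0.7576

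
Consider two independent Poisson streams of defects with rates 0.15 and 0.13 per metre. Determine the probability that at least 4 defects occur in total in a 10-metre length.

Independent Poisson processes superpose: combined rate λ = 0.15 + 0.13 = 0.28 per metre.
Over the interval, μ = 0.28 × 10 = 2.8 (a 10-metre length = 10 metres).
P(N ≥ 4) = 1 − P(N ≤ 3) ≈ 0.3081.

0.3081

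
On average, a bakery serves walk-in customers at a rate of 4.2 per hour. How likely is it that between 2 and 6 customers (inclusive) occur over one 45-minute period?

0.7805

Over the interval, μ = 4.2 × 0.75 = 3.15 (a 45-minute period = 0.75 hours).
P(2 ≤ N ≤ 6) = Σ_{j=2}^{6} e^(−3.15) · 3.15^j/j! ≈ 0.7805.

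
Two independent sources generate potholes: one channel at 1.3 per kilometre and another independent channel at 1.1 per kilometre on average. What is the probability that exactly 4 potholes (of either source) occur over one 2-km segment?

Independent Poisson processes superpose: combined rate λ = 1.3 + 1.1 = 2.4 per kilometre.
Over the interval, μ = 2.4 × 2 = 4.8 (a 2-km segment = 2 kilometres).
P(N = 4) = e^(−4.8) · 4.8^4/4! ≈ 0.1820.

0.1820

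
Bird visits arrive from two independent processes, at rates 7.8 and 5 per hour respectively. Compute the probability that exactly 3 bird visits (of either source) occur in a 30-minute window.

0.0726

Independent Poisson processes superpose: combined rate λ = 7.8 + 5 = 12.8 per hour.
Over the interval, μ = 12.8 × 0.5 = 6.4 (a 30-minute window = 0.5 hours).
P(N = 3) = e^(−6.4) · 6.4^3/3! ≈ 0.0726.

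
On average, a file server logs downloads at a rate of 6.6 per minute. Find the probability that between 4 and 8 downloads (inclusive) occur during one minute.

0.6744

With mean μ = 6.6 per minute,
P(4 ≤ N ≤ 8) = Σ_{j=4}^{8} e^(−6.6) · 6.6^j/j! ≈ 0.6744.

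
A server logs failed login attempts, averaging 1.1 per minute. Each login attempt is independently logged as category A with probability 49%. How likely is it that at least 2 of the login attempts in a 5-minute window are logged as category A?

Thinning: the login attempts that are logged as category A themselves form a Poisson process with rate 0.49 × 1.1 = 0.539 per minute.
Over the interval, μ = 0.539 × 5 = 2.695 (a 5-minute window = 5 minutes).
P(N ≥ 2) = 1 − P(N ≤ 1) ≈ 0.7504.

0.7504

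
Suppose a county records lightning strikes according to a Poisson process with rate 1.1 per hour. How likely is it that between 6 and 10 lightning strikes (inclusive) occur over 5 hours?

Over the interval, μ = 1.1 × 5 = 5.5 (5 hours).
P(6 ≤ N ≤ 10) = Σ_{j=6}^{10} e^(−5.5) · 5.5^j/j! ≈ 0.4458.

0.4458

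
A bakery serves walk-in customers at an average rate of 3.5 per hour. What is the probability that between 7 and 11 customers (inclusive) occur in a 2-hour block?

0.4969

Over the interval, μ = 3.5 × 2 = 7 (a 2-hour block = 2 hours).
P(7 ≤ N ≤ 11) = Σ_{j=7}^{11} e^(−7) · 7^j/j! ≈ 0.4969.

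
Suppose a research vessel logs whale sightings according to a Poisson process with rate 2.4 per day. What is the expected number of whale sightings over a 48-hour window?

4.8

E[N] = λt = 2.4 × 2 = 4.8 (a 48-hour window = 2 days).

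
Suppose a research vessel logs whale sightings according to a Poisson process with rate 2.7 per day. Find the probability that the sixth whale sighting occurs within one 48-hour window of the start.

0.4539

Over the interval, μ = 2.7 × 2 = 5.4 (a 48-hour window = 2 days).
The sixth arrival falls in the interval iff at least 6 events occur there: P(S_6 ≤ t) = P(N ≥ 6) = 1 − P(N ≤ 5) ≈ 0.4539.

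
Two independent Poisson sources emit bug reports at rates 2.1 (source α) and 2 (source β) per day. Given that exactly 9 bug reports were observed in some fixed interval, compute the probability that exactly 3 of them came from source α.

0.1521

Given the total, each event is independently from source α with probability p = λ_α/(λ_α+λ_β) = 2.1/4.1 ≈ 0.5122.
So K ~ Binomial(9, 2.1/4.1): P(K = 3) = C(9,3) · (2.1/4.1)^3 · (2/4.1)^6 ≈ 0.1521.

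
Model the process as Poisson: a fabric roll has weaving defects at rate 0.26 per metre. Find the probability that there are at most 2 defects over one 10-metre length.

Over the interval, μ = 0.26 × 10 = 2.6 (a 10-metre length = 10 metres).
P(N ≤ 2) = Σ_{j=0}^{2} e^(−μ) μ^j/j! ≈ 0.5184.

0.5184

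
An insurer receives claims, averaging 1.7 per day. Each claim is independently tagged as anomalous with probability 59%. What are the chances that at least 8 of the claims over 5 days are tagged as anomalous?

Thinning: the claims that are tagged as anomalous themselves form a Poisson process with rate 0.59 × 1.7 = 1.003 per day.
Over the interval, μ = 1.003 × 5 = 5.015 (5 days).
P(N ≥ 8) = 1 − P(N ≤ 7) ≈ 0.1349.

0.1349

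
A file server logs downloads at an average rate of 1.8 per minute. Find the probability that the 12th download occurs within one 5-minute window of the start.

Over the interval, μ = 1.8 × 5 = 9 (a 5-minute window = 5 minutes).
The 12th arrival falls in the interval iff at least 12 events occur there: P(S_12 ≤ t) = P(N ≥ 12) = 1 − P(N ≤ 11) ≈ 0.1970.

0.1970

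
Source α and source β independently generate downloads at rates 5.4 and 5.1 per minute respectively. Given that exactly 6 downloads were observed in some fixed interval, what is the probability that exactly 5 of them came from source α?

Given the total, each event is independently from source α with probability p = λ_α/(λ_α+λ_β) = 5.4/10.5 ≈ 0.5143.
So K ~ Binomial(6, 5.4/10.5): P(K = 5) = C(6,5) · (5.4/10.5)^5 · (5.1/10.5)^1 ≈ 0.1048.

0.1048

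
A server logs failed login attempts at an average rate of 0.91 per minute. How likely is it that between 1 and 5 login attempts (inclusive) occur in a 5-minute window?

0.6838

Over the interval, μ = 0.91 × 5 = 4.55 (a 5-minute window = 5 minutes).
P(1 ≤ N ≤ 5) = Σ_{j=1}^{5} e^(−4.55) · 4.55^j/j! ≈ 0.6838.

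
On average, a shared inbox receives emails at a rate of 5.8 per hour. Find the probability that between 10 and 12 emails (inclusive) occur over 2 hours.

0.3425

Over the interval, μ = 5.8 × 2 = 11.6 (2 hours).
P(10 ≤ N ≤ 12) = Σ_{j=10}^{12} e^(−11.6) · 11.6^j/j! ≈ 0.3425.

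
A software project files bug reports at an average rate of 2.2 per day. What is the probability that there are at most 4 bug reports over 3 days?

Over the interval, μ = 2.2 × 3 = 6.6 (3 days).
P(N ≤ 4) = Σ_{j=0}^{4} e^(−μ) μ^j/j! ≈ 0.2127.

0.2127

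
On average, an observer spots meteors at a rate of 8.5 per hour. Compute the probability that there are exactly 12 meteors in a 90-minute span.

Over the interval, μ = 8.5 × 1.5 = 12.75 (a 90-minute span = 1.5 hours).
P(N = 12) = e^(−μ) μ^12/12! = e^(−12.75) · 12.75^12/479001600 ≈ 0.1118.

0.1118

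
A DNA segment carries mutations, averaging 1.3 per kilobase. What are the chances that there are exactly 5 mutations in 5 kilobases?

Over the interval, μ = 1.3 × 5 = 6.5 (5 kilobases).
P(N = 5) = e^(−μ) μ^5/5! = e^(−6.5) · 6.5^5/120 ≈ 0.1454.

0.1454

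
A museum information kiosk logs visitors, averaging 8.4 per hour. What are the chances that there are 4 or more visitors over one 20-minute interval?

Over the interval, μ = 8.4 × 1/3 = 2.8 (a 20-minute interval = 1/3 hours).
P(N ≥ 4) = 1 − P(N ≤ 3) = 1 − Σ_{j=0}^{3} e^(−μ) μ^j/j! ≈ 0.3081.

0.3081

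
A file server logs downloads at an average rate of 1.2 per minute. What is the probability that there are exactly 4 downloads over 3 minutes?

0.1912

Over the interval, μ = 1.2 × 3 = 3.6 (3 minutes).
P(N = 4) = e^(−μ) μ^4/4! = e^(−3.6) · 3.6^4/24 ≈ 0.1912.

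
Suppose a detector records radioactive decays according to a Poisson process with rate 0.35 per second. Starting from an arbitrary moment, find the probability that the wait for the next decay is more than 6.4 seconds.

The wait for the next event is exponential with rate λ = 0.35 per second.
P(T > 6.4) = e^(−λt) = e^(−0.35 × 6.4) = e^(−2.24) ≈ 0.1065.

0.1065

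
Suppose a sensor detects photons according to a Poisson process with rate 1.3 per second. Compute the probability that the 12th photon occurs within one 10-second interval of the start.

0.6468

Over the interval, μ = 1.3 × 10 = 13 (a 10-second interval = 10 seconds).
The 12th arrival falls in the interval iff at least 12 events occur there: P(S_12 ≤ t) = P(N ≥ 12) = 1 − P(N ≤ 11) ≈ 0.6468.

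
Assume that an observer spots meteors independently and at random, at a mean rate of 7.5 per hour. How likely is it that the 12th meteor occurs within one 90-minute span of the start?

Over the interval, μ = 7.5 × 1.5 = 11.25 (a 90-minute span = 1.5 hours).
The 12th arrival falls in the interval iff at least 12 events occur there: P(S_12 ≤ t) = P(N ≥ 12) = 1 − P(N ≤ 11) ≈ 0.4505.

0.4505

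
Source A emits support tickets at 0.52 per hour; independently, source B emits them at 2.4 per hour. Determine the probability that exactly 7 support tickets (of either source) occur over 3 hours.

Independent Poisson processes superpose: combined rate λ = 0.52 + 2.4 = 2.92 per hour.
Over the interval, μ = 2.92 × 3 = 8.76 (3 hours).
P(N = 7) = e^(−8.76) · 8.76^7/7! ≈ 0.1232.

0.1232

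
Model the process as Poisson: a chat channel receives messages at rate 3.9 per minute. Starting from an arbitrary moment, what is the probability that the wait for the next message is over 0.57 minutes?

The wait for the next event is exponential with rate λ = 3.9 per minute.
P(T > 0.57) = e^(−λt) = e^(−3.9 × 0.57) = e^(−2.223) ≈ 0.1083.

0.1083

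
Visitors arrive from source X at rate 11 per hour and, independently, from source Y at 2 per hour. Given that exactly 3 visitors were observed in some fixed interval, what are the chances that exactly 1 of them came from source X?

Given the total, each event is independently from source X with probability p = λ_X/(λ_X+λ_Y) = 11/13 ≈ 0.8462.
So K ~ Binomial(3, 11/13): P(K = 1) = C(3,1) · (11/13)^1 · (2/13)^2 ≈ 0.0601.

0.0601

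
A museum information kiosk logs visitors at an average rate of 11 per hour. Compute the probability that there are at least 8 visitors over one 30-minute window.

0.1905

Over the interval, μ = 11 × 0.5 = 5.5 (a 30-minute window = 0.5 hours).
P(N ≥ 8) = 1 − P(N ≤ 7) = 1 − Σ_{j=0}^{7} e^(−μ) μ^j/j! ≈ 0.1905.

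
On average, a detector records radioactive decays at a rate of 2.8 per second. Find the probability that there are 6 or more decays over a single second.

With mean μ = 2.8 per second,
P(N ≥ 6) = 1 − P(N ≤ 5) = 1 − Σ_{j=0}^{5} e^(−μ) μ^j/j! ≈ 0.0651.

0.0651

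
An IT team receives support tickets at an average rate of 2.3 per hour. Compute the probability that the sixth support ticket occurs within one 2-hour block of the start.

0.3142

Over the interval, μ = 2.3 × 2 = 4.6 (a 2-hour block = 2 hours).
The sixth arrival falls in the interval iff at least 6 events occur there: P(S_6 ≤ t) = P(N ≥ 6) = 1 − P(N ≤ 5) ≈ 0.3142.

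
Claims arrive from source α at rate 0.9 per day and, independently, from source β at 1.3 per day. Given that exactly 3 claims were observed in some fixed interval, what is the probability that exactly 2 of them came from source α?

Given the total, each event is independently from source α with probability p = λ_α/(λ_α+λ_β) = 0.9/2.2 ≈ 0.4091.
So K ~ Binomial(3, 0.9/2.2): P(K = 2) = C(3,2) · (0.9/2.2)^2 · (1.3/2.2)^1 ≈ 0.2967.

0.2967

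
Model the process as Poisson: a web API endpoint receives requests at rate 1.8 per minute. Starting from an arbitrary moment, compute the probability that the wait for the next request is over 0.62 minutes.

0.3276

The wait for the next event is exponential with rate λ = 1.8 per minute.
P(T > 0.62) = e^(−λt) = e^(−1.8 × 0.62) = e^(−1.116) ≈ 0.3276.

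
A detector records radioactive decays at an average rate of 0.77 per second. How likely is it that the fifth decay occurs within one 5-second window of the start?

Over the interval, μ = 0.77 × 5 = 3.85 (a 5-second window = 5 seconds).
The fifth arrival falls in the interval iff at least 5 events occur there: P(S_5 ≤ t) = P(N ≥ 5) = 1 − P(N ≤ 4) ≈ 0.3419.

0.3419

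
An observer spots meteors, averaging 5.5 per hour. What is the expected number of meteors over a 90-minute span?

8.25

E[N] = λt = 5.5 × 1.5 = 8.25 (a 90-minute span = 1.5 hours).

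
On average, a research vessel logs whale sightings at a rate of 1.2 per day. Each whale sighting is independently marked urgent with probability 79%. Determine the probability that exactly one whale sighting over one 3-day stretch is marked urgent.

Thinning: the whale sightings that are marked urgent themselves form a Poisson process with rate 0.79 × 1.2 = 0.948 per day.
Over the interval, μ = 0.948 × 3 = 2.844 (a 3-day stretch = 3 days).
P(N = 1) = e^(−2.844) · 2.844^1/1! ≈ 0.1655.

0.1655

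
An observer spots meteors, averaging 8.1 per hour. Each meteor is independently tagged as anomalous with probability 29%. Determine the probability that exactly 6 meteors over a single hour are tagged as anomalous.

Thinning: the meteors that are tagged as anomalous themselves form a Poisson process with rate 0.29 × 8.1 = 2.349 per hour.
So μ = 2.349.
P(N = 6) = e^(−2.349) · 2.349^6/6! ≈ 0.0223.

0.0223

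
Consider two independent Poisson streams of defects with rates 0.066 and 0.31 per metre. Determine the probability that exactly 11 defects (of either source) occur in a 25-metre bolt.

0.1049

Independent Poisson processes superpose: combined rate λ = 0.066 + 0.31 = 0.376 per metre.
Over the interval, μ = 0.376 × 25 = 9.4 (a 25-metre bolt = 25 metres).
P(N = 11) = e^(−9.4) · 9.4^11/11! ≈ 0.1049.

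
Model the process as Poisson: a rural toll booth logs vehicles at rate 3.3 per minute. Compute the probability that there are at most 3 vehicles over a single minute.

With mean μ = 3.3 per minute,
P(N ≤ 3) = Σ_{j=0}^{3} e^(−μ) μ^j/j! ≈ 0.5803.

0.5803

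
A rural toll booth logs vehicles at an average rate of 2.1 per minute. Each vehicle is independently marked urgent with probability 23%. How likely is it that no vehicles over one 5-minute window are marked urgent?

0.0894

Thinning: the vehicles that are marked urgent themselves form a Poisson process with rate 0.23 × 2.1 = 0.483 per minute.
Over the interval, μ = 0.483 × 5 = 2.415 (a 5-minute window = 5 minutes).
P(N = 0) = e^(−2.415) · 2.415^0/0! ≈ 0.0894.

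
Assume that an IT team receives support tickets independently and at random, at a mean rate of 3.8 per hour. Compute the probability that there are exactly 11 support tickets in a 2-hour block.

0.0613

Over the interval, μ = 3.8 × 2 = 7.6 (a 2-hour block = 2 hours).
P(N = 11) = e^(−μ) μ^11/11! = e^(−7.6) · 7.6^11/39916800 ≈ 0.0613.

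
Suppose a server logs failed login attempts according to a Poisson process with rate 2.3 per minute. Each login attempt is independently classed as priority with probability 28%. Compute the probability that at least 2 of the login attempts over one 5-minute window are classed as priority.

Thinning: the login attempts that are classed as priority themselves form a Poisson process with rate 0.28 × 2.3 = 0.644 per minute.
Over the interval, μ = 0.644 × 5 = 3.22 (a 5-minute window = 5 minutes).
P(N ≥ 2) = 1 − P(N ≤ 1) ≈ 0.8314.

0.8314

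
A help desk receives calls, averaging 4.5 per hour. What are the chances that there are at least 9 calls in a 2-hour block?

0.5443

Over the interval, μ = 4.5 × 2 = 9 (a 2-hour block = 2 hours).
P(N ≥ 9) = 1 − P(N ≤ 8) = 1 − Σ_{j=0}^{8} e^(−μ) μ^j/j! ≈ 0.5443.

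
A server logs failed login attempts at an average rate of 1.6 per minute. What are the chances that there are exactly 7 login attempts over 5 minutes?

0.1396

Over the interval, μ = 1.6 × 5 = 8 (5 minutes).
P(N = 7) = e^(−μ) μ^7/7! = e^(−8) · 8^7/5040 ≈ 0.1396.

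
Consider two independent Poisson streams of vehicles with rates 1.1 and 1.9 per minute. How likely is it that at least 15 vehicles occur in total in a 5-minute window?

0.5343

Independent Poisson processes superpose: combined rate λ = 1.1 + 1.9 = 3 per minute.
Over the interval, μ = 3 × 5 = 15 (a 5-minute window = 5 minutes).
P(N ≥ 15) = 1 − P(N ≤ 14) ≈ 0.5343.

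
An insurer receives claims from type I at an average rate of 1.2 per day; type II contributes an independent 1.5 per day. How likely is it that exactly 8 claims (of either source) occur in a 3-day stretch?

Independent Poisson processes superpose: combined rate λ = 1.2 + 1.5 = 2.7 per day.
Over the interval, μ = 2.7 × 3 = 8.1 (a 3-day stretch = 3 days).
P(N = 8) = e^(−8.1) · 8.1^8/8! ≈ 0.1395.

0.1395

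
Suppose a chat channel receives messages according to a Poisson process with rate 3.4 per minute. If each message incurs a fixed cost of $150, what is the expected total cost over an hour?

$30600

E[N] = 3.4 × 60 = 204 (an hour = 60 minutes); E[cost] = 204 × $150 = $30600.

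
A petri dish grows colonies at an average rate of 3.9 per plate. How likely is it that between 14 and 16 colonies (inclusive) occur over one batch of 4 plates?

0.2973

Over the interval, μ = 3.9 × 4 = 15.6 (a batch of 4 plates = 4 plates).
P(14 ≤ N ≤ 16) = Σ_{j=14}^{16} e^(−15.6) · 15.6^j/j! ≈ 0.2973.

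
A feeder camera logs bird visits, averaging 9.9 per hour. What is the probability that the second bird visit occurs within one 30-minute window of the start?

Over the interval, μ = 9.9 × 0.5 = 4.95 (a 30-minute window = 0.5 hours).
The second arrival falls in the interval iff at least 2 events occur there: P(S_2 ≤ t) = P(N ≥ 2) = 1 − P(N ≤ 1) ≈ 0.9579.

0.9579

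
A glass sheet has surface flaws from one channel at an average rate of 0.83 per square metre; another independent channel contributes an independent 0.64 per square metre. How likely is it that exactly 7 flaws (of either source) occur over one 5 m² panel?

Independent Poisson processes superpose: combined rate λ = 0.83 + 0.64 = 1.47 per square metre.
Over the interval, μ = 1.47 × 5 = 7.35 (a 5 m² panel = 5 square metres).
P(N = 7) = e^(−7.35) · 7.35^7/7! ≈ 0.1477.

0.1477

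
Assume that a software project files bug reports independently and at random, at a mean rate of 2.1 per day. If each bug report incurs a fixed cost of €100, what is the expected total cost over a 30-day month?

€6300

E[N] = 2.1 × 30 = 63 (a 30-day month = 30 days); E[cost] = 63 × €100 = €6300.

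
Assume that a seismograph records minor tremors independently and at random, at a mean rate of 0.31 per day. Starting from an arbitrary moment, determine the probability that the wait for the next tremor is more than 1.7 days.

The wait for the next event is exponential with rate λ = 0.31 per day.
P(T > 1.7) = e^(−λt) = e^(−0.31 × 1.7) = e^(−0.527) ≈ 0.5904.

0.5904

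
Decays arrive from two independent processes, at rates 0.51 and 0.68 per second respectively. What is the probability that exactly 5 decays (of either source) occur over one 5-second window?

Independent Poisson processes superpose: combined rate λ = 0.51 + 0.68 = 1.19 per second.
Over the interval, μ = 1.19 × 5 = 5.95 (a 5-second window = 5 seconds).
P(N = 5) = e^(−5.95) · 5.95^5/5! ≈ 0.1619.

0.1619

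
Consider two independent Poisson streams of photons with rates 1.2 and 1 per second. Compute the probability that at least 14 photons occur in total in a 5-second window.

Independent Poisson processes superpose: combined rate λ = 1.2 + 1 = 2.2 per second.
Over the interval, μ = 2.2 × 5 = 11 (a 5-second window = 5 seconds).
P(N ≥ 14) = 1 − P(N ≤ 13) ≈ 0.2187.

0.2187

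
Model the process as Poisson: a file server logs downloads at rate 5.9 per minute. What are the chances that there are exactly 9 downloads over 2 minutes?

Over the interval, μ = 5.9 × 2 = 11.8 (2 minutes).
P(N = 9) = e^(−μ) μ^9/9! = e^(−11.8) · 11.8^9/362880 ≈ 0.0917.

0.0917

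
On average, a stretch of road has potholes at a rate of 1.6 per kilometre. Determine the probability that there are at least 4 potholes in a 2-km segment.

Over the interval, μ = 1.6 × 2 = 3.2 (a 2-km segment = 2 kilometres).
P(N ≥ 4) = 1 − P(N ≤ 3) = 1 − Σ_{j=0}^{3} e^(−μ) μ^j/j! ≈ 0.3975.

0.3975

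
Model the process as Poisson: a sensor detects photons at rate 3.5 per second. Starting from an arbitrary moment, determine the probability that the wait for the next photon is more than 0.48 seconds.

The wait for the next event is exponential with rate λ = 3.5 per second.
P(T > 0.48) = e^(−λt) = e^(−3.5 × 0.48) = e^(−1.68) ≈ 0.1864.

0.1864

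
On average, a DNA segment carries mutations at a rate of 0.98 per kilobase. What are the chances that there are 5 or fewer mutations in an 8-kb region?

0.2063

Over the interval, μ = 0.98 × 8 = 7.84 (an 8-kb region = 8 kilobases).
P(N ≤ 5) = Σ_{j=0}^{5} e^(−μ) μ^j/j! ≈ 0.2063.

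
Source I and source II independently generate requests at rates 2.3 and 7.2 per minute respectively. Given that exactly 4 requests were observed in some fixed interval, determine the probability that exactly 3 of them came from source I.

0.0430

Given the total, each event is independently from source I with probability p = λ_I/(λ_I+λ_II) = 2.3/9.5 ≈ 0.2421.
So K ~ Binomial(4, 2.3/9.5): P(K = 3) = C(4,3) · (2.3/9.5)^3 · (7.2/9.5)^1 ≈ 0.0430.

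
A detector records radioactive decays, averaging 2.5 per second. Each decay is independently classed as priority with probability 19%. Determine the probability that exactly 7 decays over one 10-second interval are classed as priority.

Thinning: the decays that are classed as priority themselves form a Poisson process with rate 0.19 × 2.5 = 0.475 per second.
Over the interval, μ = 0.475 × 10 = 4.75 (a 10-second interval = 10 seconds).
P(N = 7) = e^(−4.75) · 4.75^7/7! ≈ 0.0937.

0.0937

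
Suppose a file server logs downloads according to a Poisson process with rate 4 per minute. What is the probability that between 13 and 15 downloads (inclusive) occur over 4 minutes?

0.2736

Over the interval, μ = 4 × 4 = 16 (4 minutes).
P(13 ≤ N ≤ 15) = Σ_{j=13}^{15} e^(−16) · 16^j/j! ≈ 0.2736.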